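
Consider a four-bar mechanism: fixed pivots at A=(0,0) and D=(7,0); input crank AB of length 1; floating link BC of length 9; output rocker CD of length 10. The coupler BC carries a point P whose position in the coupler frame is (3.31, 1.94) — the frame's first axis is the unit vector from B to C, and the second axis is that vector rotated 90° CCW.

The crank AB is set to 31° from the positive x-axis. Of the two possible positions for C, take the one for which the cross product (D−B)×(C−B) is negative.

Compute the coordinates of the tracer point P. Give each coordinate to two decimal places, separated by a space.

A=(0,0), D=(7.00,0)
B = A + 1.00·(cos31°, sin31°) = (0.8572, 0.5150)
|BD| = 6.1644
circle(B,9.00) ∩ circle(D,10.00): a=1.5411, h=8.8671
  candidates: C₊=(3.1337,9.2224) cross=54.660; C₋=(1.6520,-8.4498) cross=-54.660
  mode - wants cross < 0 → take C=(1.6520,-8.4498) (cross=-54.660)
ex = (C−B)/|BC| = (0.0883,-0.9961); ey = (0.9961,0.0883)
P = B + 3.31·ex + 1.94·ey = (3.0819,-2.6107)

3.08 -2.61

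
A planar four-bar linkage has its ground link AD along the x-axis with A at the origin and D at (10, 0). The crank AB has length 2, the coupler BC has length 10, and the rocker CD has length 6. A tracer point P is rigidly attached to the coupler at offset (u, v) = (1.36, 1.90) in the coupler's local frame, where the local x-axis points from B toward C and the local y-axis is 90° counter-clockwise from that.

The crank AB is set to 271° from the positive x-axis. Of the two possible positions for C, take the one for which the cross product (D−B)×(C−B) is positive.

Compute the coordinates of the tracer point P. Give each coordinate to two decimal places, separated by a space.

A=(0,0), D=(10.00,0)
B = A + 2.00·(cos271°, sin271°) = (0.0349, -1.9997)
|BD| = 10.1638
circle(B,10.00) ∩ circle(D,6.00): a=8.2303, h=5.6799
  candidates: C₊=(6.9868,5.1885) cross=57.730; C₋=(9.2219,-5.9493) cross=-57.730
  mode + wants cross > 0 → take C=(6.9868,5.1885) (cross=57.730)
ex = (C−B)/|BC| = (0.6952,0.7188); ey = (-0.7188,0.6952)
P = B + 1.36·ex + 1.90·ey = (-0.3854,0.2988)

-0.39 0.30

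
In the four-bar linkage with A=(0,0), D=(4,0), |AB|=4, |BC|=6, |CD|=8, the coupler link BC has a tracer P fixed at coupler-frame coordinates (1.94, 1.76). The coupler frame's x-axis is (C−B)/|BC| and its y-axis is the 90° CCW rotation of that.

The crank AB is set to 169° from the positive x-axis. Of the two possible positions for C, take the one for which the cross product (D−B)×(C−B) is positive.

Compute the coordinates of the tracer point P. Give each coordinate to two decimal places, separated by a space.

A=(0,0), D=(4.00,0)
B = A + 4.00·(cos169°, sin169°) = (-3.9265, 0.7632)
|BD| = 7.9632
circle(B,6.00) ∩ circle(D,8.00): a=2.2235, h=5.5728
  candidates: C₊=(-1.1791,6.0973) cross=44.377; C₋=(-2.2474,-4.9970) cross=-44.377
  mode + wants cross > 0 → take C=(-1.1791,6.0973) (cross=44.377)
ex = (C−B)/|BC| = (0.4579,0.8890); ey = (-0.8890,0.4579)
P = B + 1.94·ex + 1.76·ey = (-4.6028,3.2938)

-4.60 3.29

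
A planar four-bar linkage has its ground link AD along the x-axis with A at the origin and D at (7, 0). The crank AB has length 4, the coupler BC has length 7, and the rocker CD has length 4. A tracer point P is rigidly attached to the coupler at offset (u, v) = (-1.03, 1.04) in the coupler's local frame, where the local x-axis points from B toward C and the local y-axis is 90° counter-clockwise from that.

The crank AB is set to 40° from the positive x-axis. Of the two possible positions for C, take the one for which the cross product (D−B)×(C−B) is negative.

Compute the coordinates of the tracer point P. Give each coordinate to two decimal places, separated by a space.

3.60 3.93

A=(0,0), D=(7.00,0)
B = A + 4.00·(cos40°, sin40°) = (3.0642, 2.5712)
|BD| = 4.7012
circle(B,7.00) ∩ circle(D,4.00): a=5.8603, h=3.8284
  candidates: C₊=(10.0642,2.5712) cross=17.998; C₋=(5.8766,-3.8390) cross=-17.998
  mode - wants cross < 0 → take C=(5.8766,-3.8390) (cross=-17.998)
ex = (C−B)/|BC| = (0.4018,-0.9157); ey = (0.9157,0.4018)
P = B + -1.03·ex + 1.04·ey = (3.6027,3.9322)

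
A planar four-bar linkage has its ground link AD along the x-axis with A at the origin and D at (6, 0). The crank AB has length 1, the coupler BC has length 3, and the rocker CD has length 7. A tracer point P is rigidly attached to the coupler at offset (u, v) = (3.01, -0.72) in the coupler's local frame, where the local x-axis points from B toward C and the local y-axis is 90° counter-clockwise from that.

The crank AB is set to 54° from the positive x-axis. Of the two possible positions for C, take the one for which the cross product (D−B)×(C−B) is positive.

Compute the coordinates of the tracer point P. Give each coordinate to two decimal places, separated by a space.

0.81 3.90

A=(0,0), D=(6.00,0)
B = A + 1.00·(cos54°, sin54°) = (0.5878, 0.8090)
|BD| = 5.4723
circle(B,3.00) ∩ circle(D,7.00): a=-0.9186, h=2.8559
  candidates: C₊=(0.1015,3.7693) cross=15.629; C₋=(-0.7429,-1.8797) cross=-15.629
  mode + wants cross > 0 → take C=(0.1015,3.7693) (cross=15.629)
ex = (C−B)/|BC| = (-0.1621,0.9868); ey = (-0.9868,-0.1621)
P = B + 3.01·ex + -0.72·ey = (0.8104,3.8959)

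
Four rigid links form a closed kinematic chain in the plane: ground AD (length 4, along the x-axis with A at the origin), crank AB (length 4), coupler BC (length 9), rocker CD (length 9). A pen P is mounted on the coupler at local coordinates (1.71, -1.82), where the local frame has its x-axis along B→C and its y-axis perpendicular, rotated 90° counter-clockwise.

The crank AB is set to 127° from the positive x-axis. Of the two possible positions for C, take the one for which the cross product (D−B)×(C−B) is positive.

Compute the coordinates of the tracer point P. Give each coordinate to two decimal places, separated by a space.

0.07 2.90

A=(0,0), D=(4.00,0)
B = A + 4.00·(cos127°, sin127°) = (-2.4073, 3.1945)
|BD| = 7.1595
circle(B,9.00) ∩ circle(D,9.00): a=3.5797, h=8.2574
  candidates: C₊=(4.4808,8.9871) cross=59.119; C₋=(-2.8881,-5.7926) cross=-59.119
  mode + wants cross > 0 → take C=(4.4808,8.9871) (cross=59.119)
ex = (C−B)/|BC| = (0.7653,0.6436); ey = (-0.6436,0.7653)
P = B + 1.71·ex + -1.82·ey = (0.0729,2.9022)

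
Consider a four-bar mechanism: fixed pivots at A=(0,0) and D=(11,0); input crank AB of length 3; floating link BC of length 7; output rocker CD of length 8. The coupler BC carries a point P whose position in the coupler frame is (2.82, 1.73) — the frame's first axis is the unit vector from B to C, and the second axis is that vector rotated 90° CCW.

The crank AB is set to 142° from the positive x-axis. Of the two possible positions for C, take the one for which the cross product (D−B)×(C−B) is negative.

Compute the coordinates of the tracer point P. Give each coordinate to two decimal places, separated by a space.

0.94 1.61

A=(0,0), D=(11.00,0)
B = A + 3.00·(cos142°, sin142°) = (-2.3640, 1.8470)
|BD| = 13.4911
circle(B,7.00) ∩ circle(D,8.00): a=6.1896, h=3.2694
  candidates: C₊=(4.2149,4.2382) cross=44.107; C₋=(3.3197,-2.2390) cross=-44.107
  mode - wants cross < 0 → take C=(3.3197,-2.2390) (cross=-44.107)
ex = (C−B)/|BC| = (0.8120,-0.5837); ey = (0.5837,0.8120)
P = B + 2.82·ex + 1.73·ey = (0.9355,1.6056)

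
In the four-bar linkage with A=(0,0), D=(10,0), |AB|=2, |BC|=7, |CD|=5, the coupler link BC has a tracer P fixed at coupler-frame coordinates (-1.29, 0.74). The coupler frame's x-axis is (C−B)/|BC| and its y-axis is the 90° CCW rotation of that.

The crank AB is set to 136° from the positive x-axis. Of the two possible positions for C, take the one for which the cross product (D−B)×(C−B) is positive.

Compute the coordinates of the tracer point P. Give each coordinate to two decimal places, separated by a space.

-2.81 1.97

A=(0,0), D=(10.00,0)
B = A + 2.00·(cos136°, sin136°) = (-1.4387, 1.3893)
|BD| = 11.5227
circle(B,7.00) ∩ circle(D,5.00): a=6.8028, h=1.6499
  candidates: C₊=(5.5134,2.2069) cross=19.011; C₋=(5.1156,-1.0687) cross=-19.011
  mode + wants cross > 0 → take C=(5.5134,2.2069) (cross=19.011)
ex = (C−B)/|BC| = (0.9932,0.1168); ey = (-0.1168,0.9932)
P = B + -1.29·ex + 0.74·ey = (-2.8063,1.9736)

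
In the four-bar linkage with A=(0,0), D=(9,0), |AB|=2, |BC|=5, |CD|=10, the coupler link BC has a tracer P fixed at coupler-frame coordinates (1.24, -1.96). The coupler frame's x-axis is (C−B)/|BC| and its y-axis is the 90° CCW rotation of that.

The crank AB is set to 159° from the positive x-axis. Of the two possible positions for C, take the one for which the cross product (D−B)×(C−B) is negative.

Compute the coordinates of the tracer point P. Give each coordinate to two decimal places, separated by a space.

A=(0,0), D=(9.00,0)
B = A + 2.00·(cos159°, sin159°) = (-1.8672, 0.7167)
|BD| = 10.8908
circle(B,5.00) ∩ circle(D,10.00): a=2.0021, h=4.5817
  candidates: C₊=(0.4321,5.1567) cross=49.898; C₋=(-0.1709,-3.9867) cross=-49.898
  mode - wants cross < 0 → take C=(-0.1709,-3.9867) (cross=-49.898)
ex = (C−B)/|BC| = (0.3392,-0.9407); ey = (0.9407,0.3392)
P = B + 1.24·ex + -1.96·ey = (-3.2903,-1.1147)

-3.29 -1.11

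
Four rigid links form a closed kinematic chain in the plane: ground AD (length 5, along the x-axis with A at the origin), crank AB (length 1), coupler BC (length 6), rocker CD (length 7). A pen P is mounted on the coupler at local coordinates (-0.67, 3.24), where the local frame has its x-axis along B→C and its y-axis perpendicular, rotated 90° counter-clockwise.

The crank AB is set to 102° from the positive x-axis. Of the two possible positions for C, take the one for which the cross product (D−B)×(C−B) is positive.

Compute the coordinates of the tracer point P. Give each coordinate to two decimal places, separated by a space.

A=(0,0), D=(5.00,0)
B = A + 1.00·(cos102°, sin102°) = (-0.2079, 0.9781)
|BD| = 5.2990
circle(B,6.00) ∩ circle(D,7.00): a=1.4228, h=5.8289
  candidates: C₊=(2.2664,6.4442) cross=30.887; C₋=(0.1145,-5.0132) cross=-30.887
  mode + wants cross > 0 → take C=(2.2664,6.4442) (cross=30.887)
ex = (C−B)/|BC| = (0.4124,0.9110); ey = (-0.9110,0.4124)
P = B + -0.67·ex + 3.24·ey = (-3.4359,1.7039)

-3.44 1.70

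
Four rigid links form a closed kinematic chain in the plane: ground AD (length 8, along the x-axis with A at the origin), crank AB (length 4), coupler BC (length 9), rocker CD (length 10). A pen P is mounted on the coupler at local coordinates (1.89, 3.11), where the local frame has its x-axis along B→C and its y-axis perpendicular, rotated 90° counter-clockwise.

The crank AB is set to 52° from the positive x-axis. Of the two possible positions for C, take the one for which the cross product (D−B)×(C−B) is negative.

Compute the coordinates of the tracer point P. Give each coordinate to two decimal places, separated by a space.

A=(0,0), D=(8.00,0)
B = A + 4.00·(cos52°, sin52°) = (2.4626, 3.1520)
|BD| = 6.3716
circle(B,9.00) ∩ circle(D,10.00): a=1.6948, h=8.8390
  candidates: C₊=(8.3082,9.9952) cross=56.319; C₋=(-0.4371,-5.3680) cross=-56.319
  mode - wants cross < 0 → take C=(-0.4371,-5.3680) (cross=-56.319)
ex = (C−B)/|BC| = (-0.3222,-0.9467); ey = (0.9467,-0.3222)
P = B + 1.89·ex + 3.11·ey = (4.7979,0.3608)

4.80 0.36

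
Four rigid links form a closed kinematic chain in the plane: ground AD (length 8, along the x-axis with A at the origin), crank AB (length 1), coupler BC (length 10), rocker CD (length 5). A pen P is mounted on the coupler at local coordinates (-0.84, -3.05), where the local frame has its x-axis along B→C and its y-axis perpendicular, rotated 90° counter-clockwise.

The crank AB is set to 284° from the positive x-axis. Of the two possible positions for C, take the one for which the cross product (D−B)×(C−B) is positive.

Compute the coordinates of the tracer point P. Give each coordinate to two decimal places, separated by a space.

1.39 -3.92

A=(0,0), D=(8.00,0)
B = A + 1.00·(cos284°, sin284°) = (0.2419, -0.9703)
|BD| = 7.8185
circle(B,10.00) ∩ circle(D,5.00): a=8.7056, h=4.9207
  candidates: C₊=(8.2695,4.9927) cross=38.472; C₋=(9.4909,-4.7726) cross=-38.472
  mode + wants cross > 0 → take C=(8.2695,4.9927) (cross=38.472)
ex = (C−B)/|BC| = (0.8028,0.5963); ey = (-0.5963,0.8028)
P = B + -0.84·ex + -3.05·ey = (1.3863,-3.9196)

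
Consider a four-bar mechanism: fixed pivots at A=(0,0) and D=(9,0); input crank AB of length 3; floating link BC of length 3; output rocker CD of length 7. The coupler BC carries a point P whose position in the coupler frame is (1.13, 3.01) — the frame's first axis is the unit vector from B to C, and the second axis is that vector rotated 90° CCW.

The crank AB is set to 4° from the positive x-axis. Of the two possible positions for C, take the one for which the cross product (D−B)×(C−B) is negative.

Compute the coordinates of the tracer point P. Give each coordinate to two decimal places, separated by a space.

5.81 -1.34

A=(0,0), D=(9.00,0)
B = A + 3.00·(cos4°, sin4°) = (2.9927, 0.2093)
|BD| = 6.0110
circle(B,3.00) ∩ circle(D,7.00): a=-0.3218, h=2.9827
  candidates: C₊=(2.7749,3.2014) cross=17.929; C₋=(2.5673,-2.7604) cross=-17.929
  mode - wants cross < 0 → take C=(2.5673,-2.7604) (cross=-17.929)
ex = (C−B)/|BC| = (-0.1418,-0.9899); ey = (0.9899,-0.1418)
P = B + 1.13·ex + 3.01·ey = (5.8120,-1.3362)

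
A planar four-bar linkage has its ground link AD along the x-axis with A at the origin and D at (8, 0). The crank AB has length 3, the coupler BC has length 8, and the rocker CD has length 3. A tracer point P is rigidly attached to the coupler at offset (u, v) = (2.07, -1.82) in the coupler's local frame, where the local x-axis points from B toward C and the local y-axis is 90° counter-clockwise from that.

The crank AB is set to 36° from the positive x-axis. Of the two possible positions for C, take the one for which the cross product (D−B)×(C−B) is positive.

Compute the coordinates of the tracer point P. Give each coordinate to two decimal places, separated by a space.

A=(0,0), D=(8.00,0)
B = A + 3.00·(cos36°, sin36°) = (2.4271, 1.7634)
|BD| = 5.8453
circle(B,8.00) ∩ circle(D,3.00): a=7.6273, h=2.4134
  candidates: C₊=(10.4271,1.7634) cross=14.107; C₋=(8.9710,-2.8385) cross=-14.107
  mode + wants cross > 0 → take C=(10.4271,1.7634) (cross=14.107)
ex = (C−B)/|BC| = (1.0000,-0.0000); ey = (0.0000,1.0000)
P = B + 2.07·ex + -1.82·ey = (4.4971,-0.0566)

4.50 -0.06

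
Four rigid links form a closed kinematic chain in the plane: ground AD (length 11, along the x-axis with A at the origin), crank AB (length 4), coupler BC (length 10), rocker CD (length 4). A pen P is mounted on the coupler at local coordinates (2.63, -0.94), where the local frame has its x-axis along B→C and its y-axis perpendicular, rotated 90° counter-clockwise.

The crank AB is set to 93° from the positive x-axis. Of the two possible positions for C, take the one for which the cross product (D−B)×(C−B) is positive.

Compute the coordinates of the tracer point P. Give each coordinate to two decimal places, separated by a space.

2.40 3.01

A=(0,0), D=(11.00,0)
B = A + 4.00·(cos93°, sin93°) = (-0.2093, 3.9945)
|BD| = 11.8998
circle(B,10.00) ∩ circle(D,4.00): a=9.4794, h=3.1846
  candidates: C₊=(9.7890,3.8123) cross=37.896; C₋=(7.6510,-2.1873) cross=-37.896
  mode + wants cross > 0 → take C=(9.7890,3.8123) (cross=37.896)
ex = (C−B)/|BC| = (0.9998,-0.0182); ey = (0.0182,0.9998)
P = B + 2.63·ex + -0.94·ey = (2.4031,3.0067)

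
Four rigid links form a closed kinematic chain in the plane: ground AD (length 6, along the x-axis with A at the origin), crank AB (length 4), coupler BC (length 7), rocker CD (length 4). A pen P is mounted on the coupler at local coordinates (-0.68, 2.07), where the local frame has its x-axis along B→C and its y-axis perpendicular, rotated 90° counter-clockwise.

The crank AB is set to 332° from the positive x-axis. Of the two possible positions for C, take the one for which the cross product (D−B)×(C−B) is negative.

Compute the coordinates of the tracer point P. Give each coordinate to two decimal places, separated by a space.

A=(0,0), D=(6.00,0)
B = A + 4.00·(cos332°, sin332°) = (3.5318, -1.8779)
|BD| = 3.1014
circle(B,7.00) ∩ circle(D,4.00): a=6.8709, h=1.3381
  candidates: C₊=(8.1897,3.3474) cross=4.150; C₋=(9.8102,1.2175) cross=-4.150
  mode - wants cross < 0 → take C=(9.8102,1.2175) (cross=-4.150)
ex = (C−B)/|BC| = (0.8969,0.4422); ey = (-0.4422,0.8969)
P = B + -0.68·ex + 2.07·ey = (2.0065,-0.3220)

2.01 -0.32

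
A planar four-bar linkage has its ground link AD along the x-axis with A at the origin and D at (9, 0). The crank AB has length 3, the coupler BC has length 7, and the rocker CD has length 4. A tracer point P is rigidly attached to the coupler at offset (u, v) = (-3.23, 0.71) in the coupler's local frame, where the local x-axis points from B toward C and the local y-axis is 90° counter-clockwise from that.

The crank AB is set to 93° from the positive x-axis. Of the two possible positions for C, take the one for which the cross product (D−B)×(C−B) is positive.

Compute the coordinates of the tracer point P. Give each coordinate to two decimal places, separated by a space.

-3.42 3.54

A=(0,0), D=(9.00,0)
B = A + 3.00·(cos93°, sin93°) = (-0.1570, 2.9959)
|BD| = 9.6346
circle(B,7.00) ∩ circle(D,4.00): a=6.5299, h=2.5220
  candidates: C₊=(6.8334,3.3624) cross=24.299; C₋=(5.2649,-1.4316) cross=-24.299
  mode + wants cross > 0 → take C=(6.8334,3.3624) (cross=24.299)
ex = (C−B)/|BC| = (0.9986,0.0524); ey = (-0.0524,0.9986)
P = B + -3.23·ex + 0.71·ey = (-3.4198,3.5358)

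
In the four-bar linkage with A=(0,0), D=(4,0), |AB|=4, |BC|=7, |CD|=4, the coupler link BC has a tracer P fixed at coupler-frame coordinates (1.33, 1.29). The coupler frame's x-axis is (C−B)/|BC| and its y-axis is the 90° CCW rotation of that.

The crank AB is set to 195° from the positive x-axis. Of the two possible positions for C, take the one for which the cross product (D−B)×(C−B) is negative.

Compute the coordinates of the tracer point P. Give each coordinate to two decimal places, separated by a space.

-2.14 -0.36

A=(0,0), D=(4.00,0)
B = A + 4.00·(cos195°, sin195°) = (-3.8637, -1.0353)
|BD| = 7.9316
circle(B,7.00) ∩ circle(D,4.00): a=6.0461, h=3.5277
  candidates: C₊=(1.6702,3.2515) cross=27.980; C₋=(2.5911,-3.7437) cross=-27.980
  mode - wants cross < 0 → take C=(2.5911,-3.7437) (cross=-27.980)
ex = (C−B)/|BC| = (0.9221,-0.3869); ey = (0.3869,0.9221)
P = B + 1.33·ex + 1.29·ey = (-2.1382,-0.3603)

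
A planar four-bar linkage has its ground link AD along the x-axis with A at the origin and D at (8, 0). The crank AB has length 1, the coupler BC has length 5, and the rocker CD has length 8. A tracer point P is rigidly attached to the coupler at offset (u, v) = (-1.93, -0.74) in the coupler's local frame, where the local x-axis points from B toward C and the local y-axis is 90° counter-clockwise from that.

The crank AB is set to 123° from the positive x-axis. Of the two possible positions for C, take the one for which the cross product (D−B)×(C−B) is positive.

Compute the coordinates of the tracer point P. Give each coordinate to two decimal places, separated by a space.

-0.85 -1.21

A=(0,0), D=(8.00,0)
B = A + 1.00·(cos123°, sin123°) = (-0.5446, 0.8387)
|BD| = 8.5857
circle(B,5.00) ∩ circle(D,8.00): a=2.0216, h=4.5731
  candidates: C₊=(1.9140,5.1924) cross=39.263; C₋=(1.0206,-3.9100) cross=-39.263
  mode + wants cross > 0 → take C=(1.9140,5.1924) (cross=39.263)
ex = (C−B)/|BC| = (0.4917,0.8707); ey = (-0.8707,0.4917)
P = B + -1.93·ex + -0.74·ey = (-0.8493,-1.2058)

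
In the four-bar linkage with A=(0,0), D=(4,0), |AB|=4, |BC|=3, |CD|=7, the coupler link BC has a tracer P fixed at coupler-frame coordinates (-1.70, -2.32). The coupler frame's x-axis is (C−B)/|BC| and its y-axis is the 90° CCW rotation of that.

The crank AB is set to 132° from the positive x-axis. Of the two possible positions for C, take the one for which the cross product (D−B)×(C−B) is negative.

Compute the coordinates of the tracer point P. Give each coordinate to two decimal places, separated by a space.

-4.80 4.91

A=(0,0), D=(4.00,0)
B = A + 4.00·(cos132°, sin132°) = (-2.6765, 2.9726)
|BD| = 7.3084
circle(B,3.00) ∩ circle(D,7.00): a=0.9176, h=2.8562
  candidates: C₊=(-0.6765,5.2087) cross=20.874; C₋=(-3.0000,-0.0099) cross=-20.874
  mode - wants cross < 0 → take C=(-3.0000,-0.0099) (cross=-20.874)
ex = (C−B)/|BC| = (-0.1078,-0.9942); ey = (0.9942,-0.1078)
P = B + -1.70·ex + -2.32·ey = (-4.7997,4.9128)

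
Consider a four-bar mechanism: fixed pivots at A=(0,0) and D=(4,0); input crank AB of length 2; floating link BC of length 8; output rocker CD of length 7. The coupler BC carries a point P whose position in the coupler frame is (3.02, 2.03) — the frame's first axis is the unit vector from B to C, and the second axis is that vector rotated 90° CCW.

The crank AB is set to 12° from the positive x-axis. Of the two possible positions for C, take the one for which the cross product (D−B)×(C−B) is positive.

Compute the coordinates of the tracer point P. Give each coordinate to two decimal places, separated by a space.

A=(0,0), D=(4.00,0)
B = A + 2.00·(cos12°, sin12°) = (1.9563, 0.4158)
|BD| = 2.0856
circle(B,8.00) ∩ circle(D,7.00): a=4.6389, h=6.5177
  candidates: C₊=(7.8016,5.8778) cross=13.593; C₋=(5.2026,-6.8959) cross=-13.593
  mode + wants cross > 0 → take C=(7.8016,5.8778) (cross=13.593)
ex = (C−B)/|BC| = (0.7307,0.6827); ey = (-0.6827,0.7307)
P = B + 3.02·ex + 2.03·ey = (2.7769,3.9609)

2.78 3.96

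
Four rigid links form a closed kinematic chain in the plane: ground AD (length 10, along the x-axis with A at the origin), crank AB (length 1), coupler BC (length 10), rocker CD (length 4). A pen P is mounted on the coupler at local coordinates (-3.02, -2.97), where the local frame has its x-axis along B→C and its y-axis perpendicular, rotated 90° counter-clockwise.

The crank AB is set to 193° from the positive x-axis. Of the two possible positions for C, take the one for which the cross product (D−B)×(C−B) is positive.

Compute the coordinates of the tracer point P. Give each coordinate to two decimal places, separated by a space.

A=(0,0), D=(10.00,0)
B = A + 1.00·(cos193°, sin193°) = (-0.9744, -0.2250)
|BD| = 10.9767
circle(B,10.00) ∩ circle(D,4.00): a=9.3146, h=3.6384
  candidates: C₊=(8.2637,3.6035) cross=39.937; C₋=(8.4129,-3.6717) cross=-39.937
  mode + wants cross > 0 → take C=(8.2637,3.6035) (cross=39.937)
ex = (C−B)/|BC| = (0.9238,0.3828); ey = (-0.3828,0.9238)
P = B + -3.02·ex + -2.97·ey = (-2.6272,-4.1249)

-2.63 -4.12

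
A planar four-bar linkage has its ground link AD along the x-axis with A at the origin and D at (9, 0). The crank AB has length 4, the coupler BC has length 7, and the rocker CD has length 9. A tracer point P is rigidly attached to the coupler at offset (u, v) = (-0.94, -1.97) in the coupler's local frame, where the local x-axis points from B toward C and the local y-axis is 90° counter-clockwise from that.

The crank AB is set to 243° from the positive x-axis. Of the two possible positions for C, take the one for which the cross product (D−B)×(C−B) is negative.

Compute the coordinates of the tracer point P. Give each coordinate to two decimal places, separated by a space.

A=(0,0), D=(9.00,0)
B = A + 4.00·(cos243°, sin243°) = (-1.8160, -3.5640)
|BD| = 11.3880
circle(B,7.00) ∩ circle(D,9.00): a=4.2890, h=5.5321
  candidates: C₊=(0.5263,3.0325) cross=63.000; C₋=(3.9890,-7.4759) cross=-63.000
  mode - wants cross < 0 → take C=(3.9890,-7.4759) (cross=-63.000)
ex = (C−B)/|BC| = (0.8293,-0.5588); ey = (0.5588,0.8293)
P = B + -0.94·ex + -1.97·ey = (-3.6964,-4.6724)

-3.70 -4.67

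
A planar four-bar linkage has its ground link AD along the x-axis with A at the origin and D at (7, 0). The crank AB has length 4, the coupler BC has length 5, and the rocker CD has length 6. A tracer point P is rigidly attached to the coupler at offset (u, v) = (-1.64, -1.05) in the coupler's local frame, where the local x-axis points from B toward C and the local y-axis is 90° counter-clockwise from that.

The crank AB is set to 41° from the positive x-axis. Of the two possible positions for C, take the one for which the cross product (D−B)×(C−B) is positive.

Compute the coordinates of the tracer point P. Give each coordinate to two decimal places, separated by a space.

2.51 0.74

A=(0,0), D=(7.00,0)
B = A + 4.00·(cos41°, sin41°) = (3.0188, 2.6242)
|BD| = 4.7683
circle(B,5.00) ∩ circle(D,6.00): a=1.2307, h=4.8462
  candidates: C₊=(6.7135,5.9932) cross=23.108; C₋=(1.3792,-2.0993) cross=-23.108
  mode + wants cross > 0 → take C=(6.7135,5.9932) (cross=23.108)
ex = (C−B)/|BC| = (0.7389,0.6738); ey = (-0.6738,0.7389)
P = B + -1.64·ex + -1.05·ey = (2.5145,0.7434)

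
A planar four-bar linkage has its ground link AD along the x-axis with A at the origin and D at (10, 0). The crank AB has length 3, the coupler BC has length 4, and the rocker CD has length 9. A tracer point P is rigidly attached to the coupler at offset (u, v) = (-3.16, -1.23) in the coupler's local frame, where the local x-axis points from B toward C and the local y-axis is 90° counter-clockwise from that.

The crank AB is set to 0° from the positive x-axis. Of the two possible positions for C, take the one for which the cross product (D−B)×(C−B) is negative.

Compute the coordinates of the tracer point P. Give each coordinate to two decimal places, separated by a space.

2.72 3.38

A=(0,0), D=(10.00,0)
B = A + 3.00·(cos0°, sin0°) = (3.0000, 0.0000)
|BD| = 7.0000
circle(B,4.00) ∩ circle(D,9.00): a=-1.1429, h=3.8333
  candidates: C₊=(1.8571,3.8333) cross=26.833; C₋=(1.8571,-3.8333) cross=-26.833
  mode - wants cross < 0 → take C=(1.8571,-3.8333) (cross=-26.833)
ex = (C−B)/|BC| = (-0.2857,-0.9583); ey = (0.9583,-0.2857)
P = B + -3.16·ex + -1.23·ey = (2.7241,3.3797)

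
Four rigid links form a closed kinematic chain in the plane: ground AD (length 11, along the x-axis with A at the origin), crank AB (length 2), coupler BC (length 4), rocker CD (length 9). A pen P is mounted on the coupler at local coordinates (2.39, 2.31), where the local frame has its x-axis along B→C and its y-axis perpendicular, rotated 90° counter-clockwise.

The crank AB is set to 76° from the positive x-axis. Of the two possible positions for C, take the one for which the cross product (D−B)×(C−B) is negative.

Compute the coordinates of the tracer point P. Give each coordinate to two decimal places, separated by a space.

3.58 0.74

A=(0,0), D=(11.00,0)
B = A + 2.00·(cos76°, sin76°) = (0.4838, 1.9406)
|BD| = 10.6937
circle(B,4.00) ∩ circle(D,9.00): a=2.3077, h=3.2672
  candidates: C₊=(3.3461,4.7348) cross=34.938; C₋=(2.1603,-1.6911) cross=-34.938
  mode - wants cross < 0 → take C=(2.1603,-1.6911) (cross=-34.938)
ex = (C−B)/|BC| = (0.4191,-0.9079); ey = (0.9079,0.4191)
P = B + 2.39·ex + 2.31·ey = (3.5829,0.7388)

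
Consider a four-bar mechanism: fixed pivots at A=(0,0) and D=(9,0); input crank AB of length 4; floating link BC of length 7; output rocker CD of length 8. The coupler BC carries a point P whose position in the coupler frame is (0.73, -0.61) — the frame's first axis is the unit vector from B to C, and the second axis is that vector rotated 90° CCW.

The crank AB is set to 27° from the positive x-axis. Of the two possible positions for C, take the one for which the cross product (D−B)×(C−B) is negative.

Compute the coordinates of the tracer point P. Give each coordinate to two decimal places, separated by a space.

2.89 1.15

A=(0,0), D=(9.00,0)
B = A + 4.00·(cos27°, sin27°) = (3.5640, 1.8160)
|BD| = 5.7313
circle(B,7.00) ∩ circle(D,8.00): a=1.5570, h=6.8246
  candidates: C₊=(7.2032,7.7956) cross=39.114; C₋=(2.8784,-5.1504) cross=-39.114
  mode - wants cross < 0 → take C=(2.8784,-5.1504) (cross=-39.114)
ex = (C−B)/|BC| = (-0.0979,-0.9952); ey = (0.9952,-0.0979)
P = B + 0.73·ex + -0.61·ey = (2.8855,1.1492)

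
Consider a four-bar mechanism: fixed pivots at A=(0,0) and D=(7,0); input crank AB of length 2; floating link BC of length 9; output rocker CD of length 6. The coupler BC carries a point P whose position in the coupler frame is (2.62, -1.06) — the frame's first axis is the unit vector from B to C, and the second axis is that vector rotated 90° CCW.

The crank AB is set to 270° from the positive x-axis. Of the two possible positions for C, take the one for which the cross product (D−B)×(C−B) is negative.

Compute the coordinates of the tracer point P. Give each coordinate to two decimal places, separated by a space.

A=(0,0), D=(7.00,0)
B = A + 2.00·(cos270°, sin270°) = (-0.0000, -2.0000)
|BD| = 7.2801
circle(B,9.00) ∩ circle(D,6.00): a=6.7307, h=5.9748
  candidates: C₊=(4.8303,5.5940) cross=43.497; C₋=(8.1131,-5.8958) cross=-43.497
  mode - wants cross < 0 → take C=(8.1131,-5.8958) (cross=-43.497)
ex = (C−B)/|BC| = (0.9015,-0.4329); ey = (0.4329,0.9015)
P = B + 2.62·ex + -1.06·ey = (1.9030,-4.0897)

1.90 -4.09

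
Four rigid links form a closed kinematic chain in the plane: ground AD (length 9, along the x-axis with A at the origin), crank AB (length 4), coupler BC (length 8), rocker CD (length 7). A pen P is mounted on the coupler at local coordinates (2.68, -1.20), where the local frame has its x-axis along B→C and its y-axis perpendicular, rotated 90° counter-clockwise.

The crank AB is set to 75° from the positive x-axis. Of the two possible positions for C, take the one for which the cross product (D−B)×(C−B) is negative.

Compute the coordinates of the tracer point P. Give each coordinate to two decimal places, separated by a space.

0.59 0.96

A=(0,0), D=(9.00,0)
B = A + 4.00·(cos75°, sin75°) = (1.0353, 3.8637)
|BD| = 8.8524
circle(B,8.00) ∩ circle(D,7.00): a=5.2734, h=6.0159
  candidates: C₊=(8.4056,6.9747) cross=53.255; C₋=(3.1542,-3.8506) cross=-53.255
  mode - wants cross < 0 → take C=(3.1542,-3.8506) (cross=-53.255)
ex = (C−B)/|BC| = (0.2649,-0.9643); ey = (0.9643,0.2649)
P = B + 2.68·ex + -1.20·ey = (0.5880,0.9616)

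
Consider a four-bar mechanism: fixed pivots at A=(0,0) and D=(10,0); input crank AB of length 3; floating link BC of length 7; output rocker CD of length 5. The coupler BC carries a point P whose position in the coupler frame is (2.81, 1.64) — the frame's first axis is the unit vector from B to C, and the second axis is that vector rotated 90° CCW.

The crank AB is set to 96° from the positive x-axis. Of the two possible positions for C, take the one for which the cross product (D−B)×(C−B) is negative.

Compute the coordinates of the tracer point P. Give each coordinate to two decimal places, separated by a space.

2.91 2.53

A=(0,0), D=(10.00,0)
B = A + 3.00·(cos96°, sin96°) = (-0.3136, 2.9836)
|BD| = 10.7365
circle(B,7.00) ∩ circle(D,5.00): a=6.4859, h=2.6330
  candidates: C₊=(6.6486,3.7105) cross=28.269; C₋=(5.1852,-1.3481) cross=-28.269
  mode - wants cross < 0 → take C=(5.1852,-1.3481) (cross=-28.269)
ex = (C−B)/|BC| = (0.7855,-0.6188); ey = (0.6188,0.7855)
P = B + 2.81·ex + 1.64·ey = (2.9086,2.5330)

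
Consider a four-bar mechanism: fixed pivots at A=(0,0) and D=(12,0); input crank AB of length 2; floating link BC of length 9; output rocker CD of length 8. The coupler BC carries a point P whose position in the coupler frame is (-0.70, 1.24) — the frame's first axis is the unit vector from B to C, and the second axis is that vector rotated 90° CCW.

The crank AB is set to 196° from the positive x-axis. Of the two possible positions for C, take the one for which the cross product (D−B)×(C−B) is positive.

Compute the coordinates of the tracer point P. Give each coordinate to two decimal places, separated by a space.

A=(0,0), D=(12.00,0)
B = A + 2.00·(cos196°, sin196°) = (-1.9225, -0.5513)
|BD| = 13.9334
circle(B,9.00) ∩ circle(D,8.00): a=7.5768, h=4.8572
  candidates: C₊=(5.4561,4.6019) cross=67.678; C₋=(5.8405,-5.1049) cross=-67.678
  mode + wants cross > 0 → take C=(5.4561,4.6019) (cross=67.678)
ex = (C−B)/|BC| = (0.8199,0.5726); ey = (-0.5726,0.8199)
P = B + -0.70·ex + 1.24·ey = (-3.2064,0.0645)

-3.21 0.06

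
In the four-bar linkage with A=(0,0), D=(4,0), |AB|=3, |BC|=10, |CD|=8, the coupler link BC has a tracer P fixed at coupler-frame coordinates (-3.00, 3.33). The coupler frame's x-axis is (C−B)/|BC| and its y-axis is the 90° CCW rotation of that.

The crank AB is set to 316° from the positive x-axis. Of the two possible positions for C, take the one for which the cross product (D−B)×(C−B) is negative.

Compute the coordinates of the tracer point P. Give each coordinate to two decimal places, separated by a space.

A=(0,0), D=(4.00,0)
B = A + 3.00·(cos316°, sin316°) = (2.1580, -2.0840)
|BD| = 2.7813
circle(B,10.00) ∩ circle(D,8.00): a=7.8624, h=6.1792
  candidates: C₊=(2.7351,7.8994) cross=17.187; C₋=(11.9949,-0.2852) cross=-17.187
  mode - wants cross < 0 → take C=(11.9949,-0.2852) (cross=-17.187)
ex = (C−B)/|BC| = (0.9837,0.1799); ey = (-0.1799,0.9837)
P = B + -3.00·ex + 3.33·ey = (-1.3920,0.6521)

-1.39 0.65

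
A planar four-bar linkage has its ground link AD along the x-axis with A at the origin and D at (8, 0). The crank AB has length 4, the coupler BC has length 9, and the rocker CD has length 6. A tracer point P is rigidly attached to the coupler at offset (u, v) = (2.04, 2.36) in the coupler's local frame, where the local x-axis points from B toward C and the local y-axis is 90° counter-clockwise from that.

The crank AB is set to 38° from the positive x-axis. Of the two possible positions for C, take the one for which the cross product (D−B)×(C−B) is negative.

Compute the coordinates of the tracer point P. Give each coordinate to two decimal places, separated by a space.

A=(0,0), D=(8.00,0)
B = A + 4.00·(cos38°, sin38°) = (3.1520, 2.4626)
|BD| = 5.4376
circle(B,9.00) ∩ circle(D,6.00): a=6.8567, h=5.8298
  candidates: C₊=(11.9055,4.5549) cross=31.700; C₋=(6.6249,-5.8403) cross=-31.700
  mode - wants cross < 0 → take C=(6.6249,-5.8403) (cross=-31.700)
ex = (C−B)/|BC| = (0.3859,-0.9226); ey = (0.9226,0.3859)
P = B + 2.04·ex + 2.36·ey = (6.1165,1.4913)

6.12 1.49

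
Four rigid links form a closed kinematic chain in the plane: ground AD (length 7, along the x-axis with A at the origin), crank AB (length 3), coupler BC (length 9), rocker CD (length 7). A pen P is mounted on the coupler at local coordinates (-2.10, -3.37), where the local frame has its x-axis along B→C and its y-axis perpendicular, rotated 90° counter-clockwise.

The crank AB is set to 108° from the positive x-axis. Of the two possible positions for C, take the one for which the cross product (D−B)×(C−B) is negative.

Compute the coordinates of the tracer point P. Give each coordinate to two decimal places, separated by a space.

-4.85 3.47

A=(0,0), D=(7.00,0)
B = A + 3.00·(cos108°, sin108°) = (-0.9271, 2.8532)
|BD| = 8.4249
circle(B,9.00) ∩ circle(D,7.00): a=6.1116, h=6.6067
  candidates: C₊=(7.0608,6.9997) cross=55.661; C₋=(2.5860,-5.4329) cross=-55.661
  mode - wants cross < 0 → take C=(2.5860,-5.4329) (cross=-55.661)
ex = (C−B)/|BC| = (0.3903,-0.9207); ey = (0.9207,0.3903)
P = B + -2.10·ex + -3.37·ey = (-4.8494,3.4712)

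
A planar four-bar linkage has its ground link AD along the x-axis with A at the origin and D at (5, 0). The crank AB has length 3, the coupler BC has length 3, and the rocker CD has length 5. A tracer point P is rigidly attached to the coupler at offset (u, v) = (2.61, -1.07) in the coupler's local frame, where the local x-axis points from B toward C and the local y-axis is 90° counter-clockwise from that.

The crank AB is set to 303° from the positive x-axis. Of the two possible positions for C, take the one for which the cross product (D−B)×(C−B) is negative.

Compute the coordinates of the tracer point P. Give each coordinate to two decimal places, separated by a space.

A=(0,0), D=(5.00,0)
B = A + 3.00·(cos303°, sin303°) = (1.6339, -2.5160)
|BD| = 4.2025
circle(B,3.00) ∩ circle(D,5.00): a=0.1976, h=2.9935
  candidates: C₊=(-0.0000,0.0000) cross=12.580; C₋=(3.5844,-4.7954) cross=-12.580
  mode - wants cross < 0 → take C=(3.5844,-4.7954) (cross=-12.580)
ex = (C−B)/|BC| = (0.6502,-0.7598); ey = (0.7598,0.6502)
P = B + 2.61·ex + -1.07·ey = (2.5178,-5.1948)

2.52 -5.19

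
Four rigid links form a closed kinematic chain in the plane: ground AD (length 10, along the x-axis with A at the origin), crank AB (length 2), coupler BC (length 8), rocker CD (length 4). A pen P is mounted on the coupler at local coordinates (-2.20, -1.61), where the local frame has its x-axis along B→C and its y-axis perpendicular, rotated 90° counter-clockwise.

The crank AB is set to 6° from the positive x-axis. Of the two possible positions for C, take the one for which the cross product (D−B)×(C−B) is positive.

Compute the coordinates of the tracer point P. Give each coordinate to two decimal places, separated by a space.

A=(0,0), D=(10.00,0)
B = A + 2.00·(cos6°, sin6°) = (1.9890, 0.2091)
|BD| = 8.0137
circle(B,8.00) ∩ circle(D,4.00): a=7.0017, h=3.8699
  candidates: C₊=(9.0893,3.8950) cross=31.012; C₋=(8.8874,-3.8422) cross=-31.012
  mode + wants cross > 0 → take C=(9.0893,3.8950) (cross=31.012)
ex = (C−B)/|BC| = (0.8875,0.4607); ey = (-0.4607,0.8875)
P = B + -2.20·ex + -1.61·ey = (0.7783,-2.2335)

0.78 -2.23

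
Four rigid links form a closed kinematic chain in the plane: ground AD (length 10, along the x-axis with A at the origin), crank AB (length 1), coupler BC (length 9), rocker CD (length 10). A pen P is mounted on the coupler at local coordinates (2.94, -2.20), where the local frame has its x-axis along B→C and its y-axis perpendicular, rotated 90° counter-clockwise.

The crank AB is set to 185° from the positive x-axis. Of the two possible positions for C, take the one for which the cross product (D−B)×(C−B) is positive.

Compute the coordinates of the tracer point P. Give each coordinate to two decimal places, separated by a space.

A=(0,0), D=(10.00,0)
B = A + 1.00·(cos185°, sin185°) = (-0.9962, -0.0872)
|BD| = 10.9965
circle(B,9.00) ∩ circle(D,10.00): a=4.6344, h=7.7151
  candidates: C₊=(3.5769,7.6644) cross=84.839; C₋=(3.6992,-7.7653) cross=-84.839
  mode + wants cross > 0 → take C=(3.5769,7.6644) (cross=84.839)
ex = (C−B)/|BC| = (0.5081,0.8613); ey = (-0.8613,0.5081)
P = B + 2.94·ex + -2.20·ey = (2.3925,1.3272)

2.39 1.33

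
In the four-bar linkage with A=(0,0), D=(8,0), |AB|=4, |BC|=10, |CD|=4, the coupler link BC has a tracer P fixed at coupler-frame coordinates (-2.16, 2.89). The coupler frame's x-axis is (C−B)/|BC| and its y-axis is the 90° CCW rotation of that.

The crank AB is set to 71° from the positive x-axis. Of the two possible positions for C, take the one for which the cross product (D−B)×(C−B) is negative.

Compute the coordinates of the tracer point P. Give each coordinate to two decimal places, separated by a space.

A=(0,0), D=(8.00,0)
B = A + 4.00·(cos71°, sin71°) = (1.3023, 3.7821)
|BD| = 7.6918
circle(B,10.00) ∩ circle(D,4.00): a=9.3063, h=3.6597
  candidates: C₊=(11.2053,2.3929) cross=28.150; C₋=(7.6063,-3.9806) cross=-28.150
  mode - wants cross < 0 → take C=(7.6063,-3.9806) (cross=-28.150)
ex = (C−B)/|BC| = (0.6304,-0.7763); ey = (0.7763,0.6304)
P = B + -2.16·ex + 2.89·ey = (2.1840,7.2807)

2.18 7.28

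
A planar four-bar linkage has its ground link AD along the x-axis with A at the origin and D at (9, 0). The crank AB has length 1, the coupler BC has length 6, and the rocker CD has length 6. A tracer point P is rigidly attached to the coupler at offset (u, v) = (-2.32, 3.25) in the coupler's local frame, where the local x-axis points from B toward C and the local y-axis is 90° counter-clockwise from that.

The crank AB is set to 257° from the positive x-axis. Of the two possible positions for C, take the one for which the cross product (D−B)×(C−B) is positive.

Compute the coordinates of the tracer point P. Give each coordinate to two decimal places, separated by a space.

A=(0,0), D=(9.00,0)
B = A + 1.00·(cos257°, sin257°) = (-0.2250, -0.9744)
|BD| = 9.2763
circle(B,6.00) ∩ circle(D,6.00): a=4.6381, h=3.8063
  candidates: C₊=(3.9877,3.2980) cross=35.308; C₋=(4.7873,-4.2724) cross=-35.308
  mode + wants cross > 0 → take C=(3.9877,3.2980) (cross=35.308)
ex = (C−B)/|BC| = (0.7021,0.7121); ey = (-0.7121,0.7021)
P = B + -2.32·ex + 3.25·ey = (-4.1681,-0.3445)

-4.17 -0.34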